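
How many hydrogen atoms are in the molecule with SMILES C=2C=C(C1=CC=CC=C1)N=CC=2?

Hydrogens are implicit in SMILES; fill each atom to its normal valence:
  9 × C (aromatic): 1 H each → 9
  2 × C (aromatic): no H
  1 × N (aromatic): no H
  Total hydrogens = 9.

9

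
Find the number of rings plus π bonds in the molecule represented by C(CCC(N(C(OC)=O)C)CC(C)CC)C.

1

Molecular formula from the SMILES: C13H27NO2.
DoU = (2C + 2 + N − H − X)/2 = (2·13 + 2 + 1 − 27 − 0)/2 = 2/2 = 1.
(Structurally: 0 ring(s) + 1 π bond(s) = 1.)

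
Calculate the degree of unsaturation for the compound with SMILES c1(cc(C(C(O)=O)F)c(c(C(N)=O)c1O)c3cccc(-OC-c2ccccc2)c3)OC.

14

Molecular formula from the SMILES: C23H20FNO6.
DoU = (2C + 2 + N − H − X)/2 = (2·23 + 2 + 1 − 20 − 1)/2 = 28/2 = 14.
(Structurally: 3 ring(s) + 11 π bond(s) = 14.)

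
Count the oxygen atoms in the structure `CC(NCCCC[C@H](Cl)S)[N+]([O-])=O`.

The symbol for oxygen appears 2 times in the SMILES.

2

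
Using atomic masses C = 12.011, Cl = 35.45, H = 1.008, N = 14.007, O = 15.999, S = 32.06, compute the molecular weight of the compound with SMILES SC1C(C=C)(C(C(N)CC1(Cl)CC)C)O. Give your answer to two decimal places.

249.80

Molecular formula: C11H20ClNOS.
M = 11×12.011 + 1×35.45 + 20×1.008 + 1×14.007 + 1×15.999 + 1×32.06 = 249.80 g/mol.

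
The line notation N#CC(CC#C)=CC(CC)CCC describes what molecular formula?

Heavy atoms from the SMILES: 12 C, 1 N.
Implicit hydrogens by atom environment:
  4 × C: 2 H each → 8
  3 × C: 1 H each → 3
  3 × C: no H
  2 × C: 3 H each → 6
  1 × N: no H
  Total hydrogens = 17.
Molecular formula: C12H17N

C12H17N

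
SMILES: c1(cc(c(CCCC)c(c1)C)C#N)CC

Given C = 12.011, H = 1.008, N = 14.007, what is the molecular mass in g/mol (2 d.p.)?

Molecular formula: C14H19N.
M = 14×12.011 + 19×1.008 + 1×14.007 = 201.31 g/mol.

201.31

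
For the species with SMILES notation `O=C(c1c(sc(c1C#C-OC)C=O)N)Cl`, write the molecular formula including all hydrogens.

C9H6ClNO3S

Heavy atoms from the SMILES: 9 C, 1 Cl, 1 N, 3 O, 1 S.
Implicit hydrogens by atom environment:
  4 × C (aromatic): no H
  3 × C: no H
  3 × O: no H
  1 × C: 3 H
  1 × C: 1 H
  1 × Cl: no H
  1 × N: 2 H
  1 × S (aromatic): no H
  Total hydrogens = 6.
Molecular formula: C9H6ClNO3S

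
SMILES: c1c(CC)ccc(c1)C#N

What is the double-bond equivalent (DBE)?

6

Molecular formula from the SMILES: C9H9N.
DoU = (2C + 2 + N − H − X)/2 = (2·9 + 2 + 1 − 9 − 0)/2 = 12/2 = 6.
(Structurally: 1 ring(s) + 5 π bond(s) = 6.)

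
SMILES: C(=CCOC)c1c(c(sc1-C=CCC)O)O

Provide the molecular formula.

C12H16O3S

Heavy atoms from the SMILES: 12 C, 3 O, 1 S.
Implicit hydrogens by atom environment:
  4 × C: 1 H each → 4
  4 × C (aromatic): no H
  2 × C: 3 H each → 6
  2 × C: 2 H each → 4
  2 × O: 1 H each → 2
  1 × O: no H
  1 × S (aromatic): no H
  Total hydrogens = 16.
Molecular formula: C12H16O3S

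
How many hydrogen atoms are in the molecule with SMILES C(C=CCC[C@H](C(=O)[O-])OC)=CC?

15

Hydrogens are implicit in SMILES; fill each atom to its normal valence:
  5 × C: 1 H each → 5
  2 × C: 3 H each → 6
  2 × C: 2 H each → 4
  2 × O: no H
  1 × C: no H
  1 × O (charge -1): no H
  Total hydrogens = 15.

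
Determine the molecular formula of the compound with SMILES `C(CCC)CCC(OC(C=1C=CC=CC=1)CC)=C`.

Heavy atoms from the SMILES: 17 C, 1 O.
Implicit hydrogens by atom environment:
  7 × C: 2 H each → 14
  5 × C (aromatic): 1 H each → 5
  2 × C: 3 H each → 6
  1 × C: 1 H
  1 × C: no H
  1 × C (aromatic): no H
  1 × O: no H
  Total hydrogens = 26.
Molecular formula: C17H26O

C17H26O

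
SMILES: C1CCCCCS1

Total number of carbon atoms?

The symbol for carbon appears 6 times in the SMILES.

6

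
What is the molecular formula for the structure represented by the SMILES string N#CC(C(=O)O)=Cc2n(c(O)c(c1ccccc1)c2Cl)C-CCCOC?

C19H19ClN2O4

Heavy atoms from the SMILES: 19 C, 1 Cl, 2 N, 4 O.
Implicit hydrogens by atom environment:
  5 × C (aromatic): 1 H each → 5
  5 × C (aromatic): no H
  4 × C: 2 H each → 8
  3 × C: no H
  2 × O: 1 H each → 2
  2 × O: no H
  1 × C: 3 H
  1 × C: 1 H
  1 × Cl: no H
  1 × N (aromatic): no H
  1 × N: no H
  Total hydrogens = 19.
Molecular formula: C19H19ClN2O4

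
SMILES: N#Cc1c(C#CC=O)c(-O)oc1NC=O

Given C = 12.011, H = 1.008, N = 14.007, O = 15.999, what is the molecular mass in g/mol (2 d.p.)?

204.14

Molecular formula: C9H4N2O4.
M = 9×12.011 + 4×1.008 + 2×14.007 + 4×15.999 = 204.14 g/mol.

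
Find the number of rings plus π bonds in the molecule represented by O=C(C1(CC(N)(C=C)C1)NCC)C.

Molecular formula from the SMILES: C10H18N2O.
DoU = (2C + 2 + N − H − X)/2 = (2·10 + 2 + 2 − 18 − 0)/2 = 6/2 = 3.
(Structurally: 1 ring(s) + 2 π bond(s) = 3.)

3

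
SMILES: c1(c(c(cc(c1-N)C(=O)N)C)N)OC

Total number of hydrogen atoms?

13

Hydrogens are implicit in SMILES; fill each atom to its normal valence:
  5 × C (aromatic): no H
  3 × N: 2 H each → 6
  2 × C: 3 H each → 6
  2 × O: no H
  1 × C (aromatic): 1 H
  1 × C: no H
  Total hydrogens = 13.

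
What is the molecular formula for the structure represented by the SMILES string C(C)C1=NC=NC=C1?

Heavy atoms from the SMILES: 6 C, 2 N.
Implicit hydrogens by atom environment:
  3 × C (aromatic): 1 H each → 3
  2 × N (aromatic): no H
  1 × C: 3 H
  1 × C: 2 H
  1 × C (aromatic): no H
  Total hydrogens = 8.
Molecular formula: C6H8N2

C6H8N2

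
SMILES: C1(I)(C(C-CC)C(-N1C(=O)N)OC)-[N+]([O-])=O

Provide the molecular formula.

Heavy atoms from the SMILES: 8 C, 1 I, 3 N, 4 O.
Implicit hydrogens by atom environment:
  3 × O: no H
  2 × C: 3 H each → 6
  2 × C: 2 H each → 4
  2 × C: 1 H each → 2
  2 × C: no H
  1 × I: no H
  1 × N: 2 H
  1 × N: no H
  1 × N (charge +1): no H
  1 × O (charge -1): no H
  Total hydrogens = 14.
Molecular formula: C8H14IN3O4

C8H14IN3O4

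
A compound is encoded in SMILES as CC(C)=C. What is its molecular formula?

C4H8

Heavy atoms from the SMILES: 4 C.
Implicit hydrogens by atom environment:
  2 × C: 3 H each → 6
  1 × C: 2 H
  1 × C: no H
  Total hydrogens = 8.
Molecular formula: C4H8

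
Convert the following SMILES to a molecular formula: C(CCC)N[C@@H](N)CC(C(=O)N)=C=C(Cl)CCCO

C13H24ClN3O2

Heavy atoms from the SMILES: 13 C, 1 Cl, 3 N, 2 O.
Implicit hydrogens by atom environment:
  7 × C: 2 H each → 14
  4 × C: no H
  2 × N: 2 H each → 4
  1 × C: 3 H
  1 × C: 1 H
  1 × Cl: no H
  1 × N: 1 H
  1 × O: 1 H
  1 × O: no H
  Total hydrogens = 24.
Molecular formula: C13H24ClN3O2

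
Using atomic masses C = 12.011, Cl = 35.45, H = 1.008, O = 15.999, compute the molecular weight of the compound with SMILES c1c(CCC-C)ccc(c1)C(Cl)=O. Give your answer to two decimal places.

Molecular formula: C11H13ClO.
M = 11×12.011 + 1×35.45 + 13×1.008 + 1×15.999 = 196.67 g/mol.

196.67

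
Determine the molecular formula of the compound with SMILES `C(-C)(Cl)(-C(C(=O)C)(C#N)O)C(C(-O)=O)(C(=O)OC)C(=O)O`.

Heavy atoms from the SMILES: 11 C, 1 Cl, 1 N, 8 O.
Implicit hydrogens by atom environment:
  8 × C: no H
  5 × O: no H
  3 × C: 3 H each → 9
  3 × O: 1 H each → 3
  1 × Cl: no H
  1 × N: no H
  Total hydrogens = 12.
Molecular formula: C11H12ClNO8

C11H12ClNO8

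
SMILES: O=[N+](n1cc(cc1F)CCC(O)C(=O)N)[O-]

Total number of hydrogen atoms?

Hydrogens are implicit in SMILES; fill each atom to its normal valence:
  2 × C: 2 H each → 4
  2 × C (aromatic): 1 H each → 2
  2 × C (aromatic): no H
  2 × O: no H
  1 × C: 1 H
  1 × C: no H
  1 × F: no H
  1 × N: 2 H
  1 × N (aromatic): no H
  1 × N (charge +1): no H
  1 × O: 1 H
  1 × O (charge -1): no H
  Total hydrogens = 10.

10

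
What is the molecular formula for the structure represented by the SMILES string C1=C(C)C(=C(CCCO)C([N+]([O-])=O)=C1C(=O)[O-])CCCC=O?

Heavy atoms from the SMILES: 15 C, 1 N, 6 O.
Implicit hydrogens by atom environment:
  6 × C: 2 H each → 12
  5 × C (aromatic): no H
  3 × O: no H
  2 × O (charge -1): no H
  1 × C: 3 H
  1 × C (aromatic): 1 H
  1 × C: 1 H
  1 × C: no H
  1 × N (charge +1): no H
  1 × O: 1 H
  Total hydrogens = 18.
Net charge -1.
Molecular formula: C15H18NO6-

C15H18NO6-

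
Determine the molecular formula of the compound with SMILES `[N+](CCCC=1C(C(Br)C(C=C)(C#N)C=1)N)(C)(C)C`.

Heavy atoms from the SMILES: 1 Br, 14 C, 3 N.
Implicit hydrogens by atom environment:
  4 × C: 2 H each → 8
  4 × C: 1 H each → 4
  3 × C: 3 H each → 9
  3 × C: no H
  1 × Br: no H
  1 × N: 2 H
  1 × N (charge +1): no H
  1 × N: no H
  Total hydrogens = 23.
Net charge +1.
Molecular formula: C14H23BrN3+

C14H23BrN3+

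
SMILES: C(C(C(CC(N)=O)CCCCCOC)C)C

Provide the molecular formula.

Heavy atoms from the SMILES: 13 C, 1 N, 2 O.
Implicit hydrogens by atom environment:
  7 × C: 2 H each → 14
  3 × C: 3 H each → 9
  2 × C: 1 H each → 2
  2 × O: no H
  1 × C: no H
  1 × N: 2 H
  Total hydrogens = 27.
Molecular formula: C13H27NO2

C13H27NO2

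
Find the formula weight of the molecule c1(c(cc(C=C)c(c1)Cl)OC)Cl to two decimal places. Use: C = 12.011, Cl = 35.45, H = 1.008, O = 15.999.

Molecular formula: C9H8Cl2O.
M = 9×12.011 + 2×35.45 + 8×1.008 + 1×15.999 = 203.06 g/mol.

203.06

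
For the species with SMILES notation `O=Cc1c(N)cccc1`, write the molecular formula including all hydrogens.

C7H7NO

Heavy atoms from the SMILES: 7 C, 1 N, 1 O.
Implicit hydrogens by atom environment:
  4 × C (aromatic): 1 H each → 4
  2 × C (aromatic): no H
  1 × C: 1 H
  1 × N: 2 H
  1 × O: no H
  Total hydrogens = 7.
Molecular formula: C7H7NO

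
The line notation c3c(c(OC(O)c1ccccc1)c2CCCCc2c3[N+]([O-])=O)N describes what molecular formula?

C17H18N2O4

Heavy atoms from the SMILES: 17 C, 2 N, 4 O.
Implicit hydrogens by atom environment:
  6 × C (aromatic): 1 H each → 6
  6 × C (aromatic): no H
  4 × C: 2 H each → 8
  2 × O: no H
  1 × C: 1 H
  1 × N: 2 H
  1 × N (charge +1): no H
  1 × O: 1 H
  1 × O (charge -1): no H
  Total hydrogens = 18.
Molecular formula: C17H18N2O4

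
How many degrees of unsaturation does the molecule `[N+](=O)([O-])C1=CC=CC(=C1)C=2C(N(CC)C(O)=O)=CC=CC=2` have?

Molecular formula from the SMILES: C15H14N2O4.
DoU = (2C + 2 + N − H − X)/2 = (2·15 + 2 + 2 − 14 − 0)/2 = 20/2 = 10.
(Structurally: 2 ring(s) + 8 π bond(s) = 10.)

10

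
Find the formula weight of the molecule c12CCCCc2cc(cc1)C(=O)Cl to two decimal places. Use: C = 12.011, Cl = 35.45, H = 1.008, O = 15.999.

Molecular formula: C11H11ClO.
M = 11×12.011 + 1×35.45 + 11×1.008 + 1×15.999 = 194.66 g/mol.

194.66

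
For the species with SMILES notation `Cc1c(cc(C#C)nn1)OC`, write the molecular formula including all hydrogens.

C8H8N2O

Heavy atoms from the SMILES: 8 C, 2 N, 1 O.
Implicit hydrogens by atom environment:
  3 × C (aromatic): no H
  2 × C: 3 H each → 6
  2 × N (aromatic): no H
  1 × C (aromatic): 1 H
  1 × C: 1 H
  1 × C: no H
  1 × O: no H
  Total hydrogens = 8.
Molecular formula: C8H8N2O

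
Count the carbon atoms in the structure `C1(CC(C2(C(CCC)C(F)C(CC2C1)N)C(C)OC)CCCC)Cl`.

The symbol for carbon appears 20 times in the SMILES. (Cl is a single chlorine, not C + l.)

20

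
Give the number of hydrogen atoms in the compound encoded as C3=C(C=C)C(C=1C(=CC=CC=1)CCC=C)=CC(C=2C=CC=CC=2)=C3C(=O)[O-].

21

Hydrogens are implicit in SMILES; fill each atom to its normal valence:
  11 × C (aromatic): 1 H each → 11
  7 × C (aromatic): no H
  4 × C: 2 H each → 8
  2 × C: 1 H each → 2
  1 × C: no H
  1 × O: no H
  1 × O (charge -1): no H
  Total hydrogens = 21.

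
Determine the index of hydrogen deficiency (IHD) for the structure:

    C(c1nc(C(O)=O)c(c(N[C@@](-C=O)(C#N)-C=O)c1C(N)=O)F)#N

12

Molecular formula from the SMILES: C12H6FN5O5.
DoU = (2C + 2 + N − H − X)/2 = (2·12 + 2 + 5 − 6 − 1)/2 = 24/2 = 12.
(Structurally: 1 ring(s) + 11 π bond(s) = 12.)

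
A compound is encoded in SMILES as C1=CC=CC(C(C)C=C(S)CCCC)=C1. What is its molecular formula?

C14H20S

Heavy atoms from the SMILES: 14 C, 1 S.
Implicit hydrogens by atom environment:
  5 × C (aromatic): 1 H each → 5
  3 × C: 2 H each → 6
  2 × C: 3 H each → 6
  2 × C: 1 H each → 2
  1 × C: no H
  1 × C (aromatic): no H
  1 × S: 1 H
  Total hydrogens = 20.
Molecular formula: C14H20S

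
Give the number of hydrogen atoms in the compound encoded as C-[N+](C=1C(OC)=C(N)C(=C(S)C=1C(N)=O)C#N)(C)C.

17

Hydrogens are implicit in SMILES; fill each atom to its normal valence:
  6 × C (aromatic): no H
  4 × C: 3 H each → 12
  2 × C: no H
  2 × N: 2 H each → 4
  2 × O: no H
  1 × N: no H
  1 × N (charge +1): no H
  1 × S: 1 H
  Total hydrogens = 17.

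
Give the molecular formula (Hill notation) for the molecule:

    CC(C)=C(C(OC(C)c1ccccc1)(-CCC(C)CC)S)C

Heavy atoms from the SMILES: 20 C, 1 O, 1 S.
Implicit hydrogens by atom environment:
  6 × C: 3 H each → 18
  5 × C (aromatic): 1 H each → 5
  3 × C: 2 H each → 6
  3 × C: no H
  2 × C: 1 H each → 2
  1 × C (aromatic): no H
  1 × O: no H
  1 × S: 1 H
  Total hydrogens = 32.
Molecular formula: C20H32OS

C20H32OS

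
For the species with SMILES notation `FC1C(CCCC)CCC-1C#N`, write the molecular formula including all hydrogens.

C10H16FN

Heavy atoms from the SMILES: 10 C, 1 F, 1 N.
Implicit hydrogens by atom environment:
  5 × C: 2 H each → 10
  3 × C: 1 H each → 3
  1 × C: 3 H
  1 × C: no H
  1 × F: no H
  1 × N: no H
  Total hydrogens = 16.
Molecular formula: C10H16FN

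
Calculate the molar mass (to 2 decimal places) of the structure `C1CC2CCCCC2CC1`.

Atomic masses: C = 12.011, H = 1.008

Molecular formula: C10H18.
M = 10×12.011 + 18×1.008 = 138.25 g/mol.

138.25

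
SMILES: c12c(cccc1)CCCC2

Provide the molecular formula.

C10H12

Heavy atoms from the SMILES: 10 C.
Implicit hydrogens by atom environment:
  4 × C: 2 H each → 8
  4 × C (aromatic): 1 H each → 4
  2 × C (aromatic): no H
  Total hydrogens = 12.
Molecular formula: C10H12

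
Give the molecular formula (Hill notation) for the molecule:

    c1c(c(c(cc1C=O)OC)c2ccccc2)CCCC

Heavy atoms from the SMILES: 18 C, 2 O.
Implicit hydrogens by atom environment:
  7 × C (aromatic): 1 H each → 7
  5 × C (aromatic): no H
  3 × C: 2 H each → 6
  2 × C: 3 H each → 6
  2 × O: no H
  1 × C: 1 H
  Total hydrogens = 20.
Molecular formula: C18H20O2

C18H20O2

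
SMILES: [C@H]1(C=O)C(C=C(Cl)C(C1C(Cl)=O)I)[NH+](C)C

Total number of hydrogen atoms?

Hydrogens are implicit in SMILES; fill each atom to its normal valence:
  6 × C: 1 H each → 6
  2 × C: 3 H each → 6
  2 × C: no H
  2 × Cl: no H
  2 × O: no H
  1 × I: no H
  1 × N (charge +1): 1 H
  Total hydrogens = 13.

13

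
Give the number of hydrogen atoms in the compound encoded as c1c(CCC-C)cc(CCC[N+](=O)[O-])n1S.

18

Hydrogens are implicit in SMILES; fill each atom to its normal valence:
  6 × C: 2 H each → 12
  2 × C (aromatic): 1 H each → 2
  2 × C (aromatic): no H
  1 × C: 3 H
  1 × N (aromatic): no H
  1 × N (charge +1): no H
  1 × O: no H
  1 × O (charge -1): no H
  1 × S: 1 H
  Total hydrogens = 18.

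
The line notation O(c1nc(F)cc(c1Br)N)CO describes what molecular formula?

Heavy atoms from the SMILES: 1 Br, 6 C, 1 F, 2 N, 2 O.
Implicit hydrogens by atom environment:
  4 × C (aromatic): no H
  1 × Br: no H
  1 × C: 2 H
  1 × C (aromatic): 1 H
  1 × F: no H
  1 × N: 2 H
  1 × N (aromatic): no H
  1 × O: 1 H
  1 × O: no H
  Total hydrogens = 6.
Molecular formula: C6H6BrFN2O2

C6H6BrFN2O2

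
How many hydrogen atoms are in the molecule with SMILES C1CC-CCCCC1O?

Hydrogens are implicit in SMILES; fill each atom to its normal valence:
  7 × C: 2 H each → 14
  1 × C: 1 H
  1 × O: 1 H
  Total hydrogens = 16.

16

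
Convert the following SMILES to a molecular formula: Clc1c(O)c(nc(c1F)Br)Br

Heavy atoms from the SMILES: 2 Br, 5 C, 1 Cl, 1 F, 1 N, 1 O.
Implicit hydrogens by atom environment:
  5 × C (aromatic): no H
  2 × Br: no H
  1 × Cl: no H
  1 × F: no H
  1 × N (aromatic): no H
  1 × O: 1 H
  Total hydrogens = 1.
Molecular formula: C5HBr2ClFNO

C5HBr2ClFNO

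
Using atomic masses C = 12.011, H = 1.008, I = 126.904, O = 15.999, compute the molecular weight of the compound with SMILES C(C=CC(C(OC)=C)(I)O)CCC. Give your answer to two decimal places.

296.15

Molecular formula: C10H17IO2.
M = 10×12.011 + 17×1.008 + 1×126.904 + 2×15.999 = 296.15 g/mol.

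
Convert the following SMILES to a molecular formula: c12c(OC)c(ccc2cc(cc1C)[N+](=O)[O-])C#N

Heavy atoms from the SMILES: 13 C, 2 N, 3 O.
Implicit hydrogens by atom environment:
  6 × C (aromatic): no H
  4 × C (aromatic): 1 H each → 4
  2 × C: 3 H each → 6
  2 × O: no H
  1 × C: no H
  1 × N: no H
  1 × N (charge +1): no H
  1 × O (charge -1): no H
  Total hydrogens = 10.
Molecular formula: C13H10N2O3

C13H10N2O3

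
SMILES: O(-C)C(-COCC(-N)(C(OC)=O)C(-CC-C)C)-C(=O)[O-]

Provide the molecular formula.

C13H24NO6-

Heavy atoms from the SMILES: 13 C, 1 N, 6 O.
Implicit hydrogens by atom environment:
  5 × O: no H
  4 × C: 3 H each → 12
  4 × C: 2 H each → 8
  3 × C: no H
  2 × C: 1 H each → 2
  1 × N: 2 H
  1 × O (charge -1): no H
  Total hydrogens = 24.
Net charge -1.
Molecular formula: C13H24NO6-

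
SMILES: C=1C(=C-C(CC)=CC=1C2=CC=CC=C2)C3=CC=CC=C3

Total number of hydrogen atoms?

Hydrogens are implicit in SMILES; fill each atom to its normal valence:
  13 × C (aromatic): 1 H each → 13
  5 × C (aromatic): no H
  1 × C: 3 H
  1 × C: 2 H
  Total hydrogens = 18.

18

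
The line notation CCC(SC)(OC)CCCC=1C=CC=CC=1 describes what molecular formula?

C14H22OS

Heavy atoms from the SMILES: 14 C, 1 O, 1 S.
Implicit hydrogens by atom environment:
  5 × C (aromatic): 1 H each → 5
  4 × C: 2 H each → 8
  3 × C: 3 H each → 9
  1 × C: no H
  1 × C (aromatic): no H
  1 × O: no H
  1 × S: no H
  Total hydrogens = 22.
Molecular formula: C14H22OS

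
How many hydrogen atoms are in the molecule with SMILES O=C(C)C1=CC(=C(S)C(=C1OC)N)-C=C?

Hydrogens are implicit in SMILES; fill each atom to its normal valence:
  5 × C (aromatic): no H
  2 × C: 3 H each → 6
  2 × O: no H
  1 × C: 2 H
  1 × C (aromatic): 1 H
  1 × C: 1 H
  1 × C: no H
  1 × N: 2 H
  1 × S: 1 H
  Total hydrogens = 13.

13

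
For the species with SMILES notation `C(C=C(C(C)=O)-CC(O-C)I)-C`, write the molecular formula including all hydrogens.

C9H15IO2

Heavy atoms from the SMILES: 9 C, 1 I, 2 O.
Implicit hydrogens by atom environment:
  3 × C: 3 H each → 9
  2 × C: 2 H each → 4
  2 × C: 1 H each → 2
  2 × C: no H
  2 × O: no H
  1 × I: no H
  Total hydrogens = 15.
Molecular formula: C9H15IO2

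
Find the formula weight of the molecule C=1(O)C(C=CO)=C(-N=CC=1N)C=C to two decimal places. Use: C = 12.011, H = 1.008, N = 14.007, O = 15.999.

Molecular formula: C9H10N2O2.
M = 9×12.011 + 10×1.008 + 2×14.007 + 2×15.999 = 178.19 g/mol.

178.19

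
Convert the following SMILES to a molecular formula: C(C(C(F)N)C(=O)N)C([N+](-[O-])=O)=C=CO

Heavy atoms from the SMILES: 7 C, 1 F, 3 N, 4 O.
Implicit hydrogens by atom environment:
  3 × C: 1 H each → 3
  3 × C: no H
  2 × N: 2 H each → 4
  2 × O: no H
  1 × C: 2 H
  1 × F: no H
  1 × N (charge +1): no H
  1 × O: 1 H
  1 × O (charge -1): no H
  Total hydrogens = 10.
Molecular formula: C7H10FN3O4

C7H10FN3O4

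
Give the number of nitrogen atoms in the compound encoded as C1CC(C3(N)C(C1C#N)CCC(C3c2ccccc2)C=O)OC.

The symbol for nitrogen appears 2 times in the SMILES.

2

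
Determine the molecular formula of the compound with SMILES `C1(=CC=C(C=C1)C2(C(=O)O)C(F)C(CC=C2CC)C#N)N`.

Heavy atoms from the SMILES: 16 C, 1 F, 2 N, 2 O.
Implicit hydrogens by atom environment:
  4 × C (aromatic): 1 H each → 4
  4 × C: no H
  3 × C: 1 H each → 3
  2 × C: 2 H each → 4
  2 × C (aromatic): no H
  1 × C: 3 H
  1 × F: no H
  1 × N: 2 H
  1 × N: no H
  1 × O: 1 H
  1 × O: no H
  Total hydrogens = 17.
Molecular formula: C16H17FN2O2

C16H17FN2O2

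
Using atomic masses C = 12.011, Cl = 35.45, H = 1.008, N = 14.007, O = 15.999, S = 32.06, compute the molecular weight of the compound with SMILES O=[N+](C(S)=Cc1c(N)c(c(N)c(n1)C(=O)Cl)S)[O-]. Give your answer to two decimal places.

306.74

Molecular formula: C8H7ClN4O3S2.
M = 8×12.011 + 1×35.45 + 7×1.008 + 4×14.007 + 3×15.999 + 2×32.06 = 306.74 g/mol.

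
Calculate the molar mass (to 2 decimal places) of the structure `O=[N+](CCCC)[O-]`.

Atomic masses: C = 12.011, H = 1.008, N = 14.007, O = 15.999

103.12

Molecular formula: C4H9NO2.
M = 4×12.011 + 9×1.008 + 1×14.007 + 2×15.999 = 103.12 g/mol.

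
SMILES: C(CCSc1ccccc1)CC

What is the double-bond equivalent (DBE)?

4

Molecular formula from the SMILES: C11H16S.
DoU = (2C + 2 + N − H − X)/2 = (2·11 + 2 + 0 − 16 − 0)/2 = 8/2 = 4.
(Structurally: 1 ring(s) + 3 π bond(s) = 4.)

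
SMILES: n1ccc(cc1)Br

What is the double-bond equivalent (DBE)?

4

Molecular formula from the SMILES: C5H4BrN.
DoU = (2C + 2 + N − H − X)/2 = (2·5 + 2 + 1 − 4 − 1)/2 = 8/2 = 4.
(Structurally: 1 ring(s) + 3 π bond(s) = 4.)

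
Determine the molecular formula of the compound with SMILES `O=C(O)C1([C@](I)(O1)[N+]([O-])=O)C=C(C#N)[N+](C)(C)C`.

Heavy atoms from the SMILES: 9 C, 1 I, 3 N, 5 O.
Implicit hydrogens by atom environment:
  5 × C: no H
  3 × C: 3 H each → 9
  3 × O: no H
  2 × N (charge +1): no H
  1 × C: 1 H
  1 × I: no H
  1 × N: no H
  1 × O: 1 H
  1 × O (charge -1): no H
  Total hydrogens = 11.
Net charge +1.
Molecular formula: C9H11IN3O5+

C9H11IN3O5+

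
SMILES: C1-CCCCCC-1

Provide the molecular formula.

C7H14

Heavy atoms from the SMILES: 7 C.
Implicit hydrogens by atom environment:
  7 × C: 2 H each → 14
  Total hydrogens = 14.
Molecular formula: C7H14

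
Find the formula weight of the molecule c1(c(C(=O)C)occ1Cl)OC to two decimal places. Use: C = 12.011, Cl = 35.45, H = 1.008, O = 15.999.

174.58

Molecular formula: C7H7ClO3.
M = 7×12.011 + 1×35.45 + 7×1.008 + 3×15.999 = 174.58 g/mol.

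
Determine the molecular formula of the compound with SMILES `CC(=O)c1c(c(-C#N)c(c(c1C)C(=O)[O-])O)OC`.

Heavy atoms from the SMILES: 12 C, 1 N, 5 O.
Implicit hydrogens by atom environment:
  6 × C (aromatic): no H
  3 × C: 3 H each → 9
  3 × C: no H
  3 × O: no H
  1 × N: no H
  1 × O: 1 H
  1 × O (charge -1): no H
  Total hydrogens = 10.
Net charge -1.
Molecular formula: C12H10NO5-

C12H10NO5-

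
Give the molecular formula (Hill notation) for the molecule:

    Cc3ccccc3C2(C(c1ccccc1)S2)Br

Heavy atoms from the SMILES: 1 Br, 15 C, 1 S.
Implicit hydrogens by atom environment:
  9 × C (aromatic): 1 H each → 9
  3 × C (aromatic): no H
  1 × Br: no H
  1 × C: 3 H
  1 × C: 1 H
  1 × C: no H
  1 × S: no H
  Total hydrogens = 13.
Molecular formula: C15H13BrS

C15H13BrS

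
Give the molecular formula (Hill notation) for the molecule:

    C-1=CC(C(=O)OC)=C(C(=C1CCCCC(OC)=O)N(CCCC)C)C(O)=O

Heavy atoms from the SMILES: 20 C, 1 N, 6 O.
Implicit hydrogens by atom environment:
  7 × C: 2 H each → 14
  5 × O: no H
  4 × C: 3 H each → 12
  4 × C (aromatic): no H
  3 × C: no H
  2 × C (aromatic): 1 H each → 2
  1 × N: no H
  1 × O: 1 H
  Total hydrogens = 29.
Molecular formula: C20H29NO6

C20H29NO6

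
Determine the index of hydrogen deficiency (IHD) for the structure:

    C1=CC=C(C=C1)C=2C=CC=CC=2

Molecular formula from the SMILES: C12H10.
DoU = (2C + 2 + N − H − X)/2 = (2·12 + 2 + 0 − 10 − 0)/2 = 16/2 = 8.
(Structurally: 2 ring(s) + 6 π bond(s) = 8.)

8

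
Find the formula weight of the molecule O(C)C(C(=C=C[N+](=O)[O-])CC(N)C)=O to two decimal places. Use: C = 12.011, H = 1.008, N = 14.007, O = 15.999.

200.19

Molecular formula: C8H12N2O4.
M = 8×12.011 + 12×1.008 + 2×14.007 + 4×15.999 = 200.19 g/mol.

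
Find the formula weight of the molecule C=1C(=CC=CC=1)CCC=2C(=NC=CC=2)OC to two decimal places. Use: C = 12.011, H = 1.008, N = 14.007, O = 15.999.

213.28

Molecular formula: C14H15NO.
M = 14×12.011 + 15×1.008 + 1×14.007 + 1×15.999 = 213.28 g/mol.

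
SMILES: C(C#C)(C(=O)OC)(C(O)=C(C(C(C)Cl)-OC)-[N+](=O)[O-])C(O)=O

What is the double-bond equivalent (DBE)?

6

Molecular formula from the SMILES: C12H14ClNO8.
DoU = (2C + 2 + N − H − X)/2 = (2·12 + 2 + 1 − 14 − 1)/2 = 12/2 = 6.
(Structurally: 0 ring(s) + 6 π bond(s) = 6.)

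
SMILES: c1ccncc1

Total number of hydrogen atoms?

Hydrogens are implicit in SMILES; fill each atom to its normal valence:
  5 × C (aromatic): 1 H each → 5
  1 × N (aromatic): no H
  Total hydrogens = 5.

5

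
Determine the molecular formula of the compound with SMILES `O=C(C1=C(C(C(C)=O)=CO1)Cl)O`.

C7H5ClO4

Heavy atoms from the SMILES: 7 C, 1 Cl, 4 O.
Implicit hydrogens by atom environment:
  3 × C (aromatic): no H
  2 × C: no H
  2 × O: no H
  1 × C: 3 H
  1 × C (aromatic): 1 H
  1 × Cl: no H
  1 × O: 1 H
  1 × O (aromatic): no H
  Total hydrogens = 5.
Molecular formula: C7H5ClO4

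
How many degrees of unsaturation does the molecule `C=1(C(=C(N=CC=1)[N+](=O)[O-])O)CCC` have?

5

Molecular formula from the SMILES: C8H10N2O3.
DoU = (2C + 2 + N − H − X)/2 = (2·8 + 2 + 2 − 10 − 0)/2 = 10/2 = 5.
(Structurally: 1 ring(s) + 4 π bond(s) = 5.)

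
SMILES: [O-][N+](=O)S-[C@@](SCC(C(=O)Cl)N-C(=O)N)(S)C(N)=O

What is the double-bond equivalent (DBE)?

4

Molecular formula from the SMILES: C6H9ClN4O5S3.
DoU = (2C + 2 + N − H − X)/2 = (2·6 + 2 + 4 − 9 − 1)/2 = 8/2 = 4.
(Structurally: 0 ring(s) + 4 π bond(s) = 4.)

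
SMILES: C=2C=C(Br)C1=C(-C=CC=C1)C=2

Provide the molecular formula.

C10H7Br

Heavy atoms from the SMILES: 1 Br, 10 C.
Implicit hydrogens by atom environment:
  7 × C (aromatic): 1 H each → 7
  3 × C (aromatic): no H
  1 × Br: no H
  Total hydrogens = 7.
Molecular formula: C10H7Br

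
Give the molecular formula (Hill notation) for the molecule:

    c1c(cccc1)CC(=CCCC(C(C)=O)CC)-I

Heavy atoms from the SMILES: 16 C, 1 I, 1 O.
Implicit hydrogens by atom environment:
  5 × C (aromatic): 1 H each → 5
  4 × C: 2 H each → 8
  2 × C: 3 H each → 6
  2 × C: 1 H each → 2
  2 × C: no H
  1 × C (aromatic): no H
  1 × I: no H
  1 × O: no H
  Total hydrogens = 21.
Molecular formula: C16H21IO

C16H21IO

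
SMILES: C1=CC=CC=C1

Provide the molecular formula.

Heavy atoms from the SMILES: 6 C.
Implicit hydrogens by atom environment:
  6 × C (aromatic): 1 H each → 6
  Total hydrogens = 6.
Molecular formula: C6H6

C6H6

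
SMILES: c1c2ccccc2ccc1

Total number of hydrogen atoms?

8

Hydrogens are implicit in SMILES; fill each atom to its normal valence:
  8 × C (aromatic): 1 H each → 8
  2 × C (aromatic): no H
  Total hydrogens = 8.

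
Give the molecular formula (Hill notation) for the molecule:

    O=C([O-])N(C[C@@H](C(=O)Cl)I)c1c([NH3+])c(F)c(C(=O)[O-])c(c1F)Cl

C11H6Cl2F2IN2O5-

Heavy atoms from the SMILES: 11 C, 2 Cl, 2 F, 1 I, 2 N, 5 O.
Implicit hydrogens by atom environment:
  6 × C (aromatic): no H
  3 × C: no H
  3 × O: no H
  2 × Cl: no H
  2 × F: no H
  2 × O (charge -1): no H
  1 × C: 2 H
  1 × C: 1 H
  1 × I: no H
  1 × N (charge +1): 3 H
  1 × N: no H
  Total hydrogens = 6.
Net charge -1.
Molecular formula: C11H6Cl2F2IN2O5-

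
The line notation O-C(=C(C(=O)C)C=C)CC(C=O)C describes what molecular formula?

C10H14O3

Heavy atoms from the SMILES: 10 C, 3 O.
Implicit hydrogens by atom environment:
  3 × C: 1 H each → 3
  3 × C: no H
  2 × C: 3 H each → 6
  2 × C: 2 H each → 4
  2 × O: no H
  1 × O: 1 H
  Total hydrogens = 14.
Molecular formula: C10H14O3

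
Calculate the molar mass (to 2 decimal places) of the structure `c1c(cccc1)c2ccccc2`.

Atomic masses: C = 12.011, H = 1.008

Molecular formula: C12H10.
M = 12×12.011 + 10×1.008 = 154.21 g/mol.

154.21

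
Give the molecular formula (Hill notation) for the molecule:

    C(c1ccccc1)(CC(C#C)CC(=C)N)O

C14H17NO

Heavy atoms from the SMILES: 14 C, 1 N, 1 O.
Implicit hydrogens by atom environment:
  5 × C (aromatic): 1 H each → 5
  3 × C: 2 H each → 6
  3 × C: 1 H each → 3
  2 × C: no H
  1 × C (aromatic): no H
  1 × N: 2 H
  1 × O: 1 H
  Total hydrogens = 17.
Molecular formula: C14H17NO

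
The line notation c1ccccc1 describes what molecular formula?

Heavy atoms from the SMILES: 6 C.
Implicit hydrogens by atom environment:
  6 × C (aromatic): 1 H each → 6
  Total hydrogens = 6.
Molecular formula: C6H6

C6H6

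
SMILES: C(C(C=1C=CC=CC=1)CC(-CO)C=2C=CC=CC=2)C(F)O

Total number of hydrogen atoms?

Hydrogens are implicit in SMILES; fill each atom to its normal valence:
  10 × C (aromatic): 1 H each → 10
  3 × C: 2 H each → 6
  3 × C: 1 H each → 3
  2 × C (aromatic): no H
  2 × O: 1 H each → 2
  1 × F: no H
  Total hydrogens = 21.

21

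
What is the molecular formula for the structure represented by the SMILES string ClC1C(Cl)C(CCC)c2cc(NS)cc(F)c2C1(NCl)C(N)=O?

C14H17Cl3FN3OS

Heavy atoms from the SMILES: 14 C, 3 Cl, 1 F, 3 N, 1 O, 1 S.
Implicit hydrogens by atom environment:
  4 × C (aromatic): no H
  3 × C: 1 H each → 3
  3 × Cl: no H
  2 × C: 2 H each → 4
  2 × C (aromatic): 1 H each → 2
  2 × C: no H
  2 × N: 1 H each → 2
  1 × C: 3 H
  1 × F: no H
  1 × N: 2 H
  1 × O: no H
  1 × S: 1 H
  Total hydrogens = 17.
Molecular formula: C14H17Cl3FN3OS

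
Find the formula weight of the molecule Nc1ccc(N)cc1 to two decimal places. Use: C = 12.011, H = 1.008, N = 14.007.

108.14

Molecular formula: C6H8N2.
M = 6×12.011 + 8×1.008 + 2×14.007 = 108.14 g/mol.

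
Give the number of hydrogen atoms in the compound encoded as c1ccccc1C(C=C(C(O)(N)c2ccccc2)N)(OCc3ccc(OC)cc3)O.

Hydrogens are implicit in SMILES; fill each atom to its normal valence:
  14 × C (aromatic): 1 H each → 14
  4 × C (aromatic): no H
  3 × C: no H
  2 × N: 2 H each → 4
  2 × O: 1 H each → 2
  2 × O: no H
  1 × C: 3 H
  1 × C: 2 H
  1 × C: 1 H
  Total hydrogens = 26.

26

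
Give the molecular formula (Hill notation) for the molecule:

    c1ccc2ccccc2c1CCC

C13H14

Heavy atoms from the SMILES: 13 C.
Implicit hydrogens by atom environment:
  7 × C (aromatic): 1 H each → 7
  3 × C (aromatic): no H
  2 × C: 2 H each → 4
  1 × C: 3 H
  Total hydrogens = 14.
Molecular formula: C13H14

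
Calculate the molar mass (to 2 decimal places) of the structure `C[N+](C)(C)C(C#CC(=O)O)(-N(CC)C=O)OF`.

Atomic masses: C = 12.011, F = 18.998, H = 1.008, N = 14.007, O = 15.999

Molecular formula: C10H16FN2O4+.
M = 10×12.011 + 1×18.998 + 16×1.008 + 2×14.007 + 4×15.999 = 247.25 g/mol.

247.25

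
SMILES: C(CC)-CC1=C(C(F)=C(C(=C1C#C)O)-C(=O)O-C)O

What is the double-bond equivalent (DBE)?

Molecular formula from the SMILES: C14H15FO4.
DoU = (2C + 2 + N − H − X)/2 = (2·14 + 2 + 0 − 15 − 1)/2 = 14/2 = 7.
(Structurally: 1 ring(s) + 6 π bond(s) = 7.)

7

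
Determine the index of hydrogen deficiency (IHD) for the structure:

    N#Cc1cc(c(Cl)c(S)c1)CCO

Molecular formula from the SMILES: C9H8ClNOS.
DoU = (2C + 2 + N − H − X)/2 = (2·9 + 2 + 1 − 8 − 1)/2 = 12/2 = 6.
(Structurally: 1 ring(s) + 5 π bond(s) = 6.)

6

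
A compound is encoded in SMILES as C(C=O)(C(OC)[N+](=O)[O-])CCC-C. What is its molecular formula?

Heavy atoms from the SMILES: 8 C, 1 N, 4 O.
Implicit hydrogens by atom environment:
  3 × C: 2 H each → 6
  3 × C: 1 H each → 3
  3 × O: no H
  2 × C: 3 H each → 6
  1 × N (charge +1): no H
  1 × O (charge -1): no H
  Total hydrogens = 15.
Molecular formula: C8H15NO4

C8H15NO4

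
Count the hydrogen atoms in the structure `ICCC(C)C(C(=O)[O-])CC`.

Hydrogens are implicit in SMILES; fill each atom to its normal valence:
  3 × C: 2 H each → 6
  2 × C: 3 H each → 6
  2 × C: 1 H each → 2
  1 × C: no H
  1 × I: no H
  1 × O: no H
  1 × O (charge -1): no H
  Total hydrogens = 14.

14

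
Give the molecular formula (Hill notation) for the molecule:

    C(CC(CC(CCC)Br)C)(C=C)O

C11H21BrO

Heavy atoms from the SMILES: 1 Br, 11 C, 1 O.
Implicit hydrogens by atom environment:
  5 × C: 2 H each → 10
  4 × C: 1 H each → 4
  2 × C: 3 H each → 6
  1 × Br: no H
  1 × O: 1 H
  Total hydrogens = 21.
Molecular formula: C11H21BrO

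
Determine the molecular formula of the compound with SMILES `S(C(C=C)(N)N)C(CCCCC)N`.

C9H21N3S

Heavy atoms from the SMILES: 9 C, 3 N, 1 S.
Implicit hydrogens by atom environment:
  5 × C: 2 H each → 10
  3 × N: 2 H each → 6
  2 × C: 1 H each → 2
  1 × C: 3 H
  1 × C: no H
  1 × S: no H
  Total hydrogens = 21.
Molecular formula: C9H21N3S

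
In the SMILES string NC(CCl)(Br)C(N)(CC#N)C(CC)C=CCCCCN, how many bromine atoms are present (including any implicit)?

1

The symbol for bromine appears 1 time in the SMILES.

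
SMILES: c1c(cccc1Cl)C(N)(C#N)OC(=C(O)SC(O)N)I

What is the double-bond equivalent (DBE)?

Molecular formula from the SMILES: C11H11ClIN3O3S.
DoU = (2C + 2 + N − H − X)/2 = (2·11 + 2 + 3 − 11 − 2)/2 = 14/2 = 7.
(Structurally: 1 ring(s) + 6 π bond(s) = 7.)

7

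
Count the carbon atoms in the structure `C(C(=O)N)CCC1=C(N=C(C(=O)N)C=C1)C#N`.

The symbol for carbon appears 11 times in the SMILES.

11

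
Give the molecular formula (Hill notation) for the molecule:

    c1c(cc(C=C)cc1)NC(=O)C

Heavy atoms from the SMILES: 10 C, 1 N, 1 O.
Implicit hydrogens by atom environment:
  4 × C (aromatic): 1 H each → 4
  2 × C (aromatic): no H
  1 × C: 3 H
  1 × C: 2 H
  1 × C: 1 H
  1 × C: no H
  1 × N: 1 H
  1 × O: no H
  Total hydrogens = 11.
Molecular formula: C10H11NO

C10H11NO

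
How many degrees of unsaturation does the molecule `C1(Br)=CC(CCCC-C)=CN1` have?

Molecular formula from the SMILES: C9H14BrN.
DoU = (2C + 2 + N − H − X)/2 = (2·9 + 2 + 1 − 14 − 1)/2 = 6/2 = 3.
(Structurally: 1 ring(s) + 2 π bond(s) = 3.)

3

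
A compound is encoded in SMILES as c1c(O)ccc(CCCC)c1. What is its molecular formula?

Heavy atoms from the SMILES: 10 C, 1 O.
Implicit hydrogens by atom environment:
  4 × C (aromatic): 1 H each → 4
  3 × C: 2 H each → 6
  2 × C (aromatic): no H
  1 × C: 3 H
  1 × O: 1 H
  Total hydrogens = 14.
Molecular formula: C10H14O

C10H14O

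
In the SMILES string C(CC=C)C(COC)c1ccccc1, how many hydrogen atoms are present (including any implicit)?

18

Hydrogens are implicit in SMILES; fill each atom to its normal valence:
  5 × C (aromatic): 1 H each → 5
  4 × C: 2 H each → 8
  2 × C: 1 H each → 2
  1 × C: 3 H
  1 × C (aromatic): no H
  1 × O: no H
  Total hydrogens = 18.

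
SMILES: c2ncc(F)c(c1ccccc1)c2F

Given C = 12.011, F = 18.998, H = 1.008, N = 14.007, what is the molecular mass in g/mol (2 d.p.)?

191.18

Molecular formula: C11H7F2N.
M = 11×12.011 + 2×18.998 + 7×1.008 + 1×14.007 = 191.18 g/mol.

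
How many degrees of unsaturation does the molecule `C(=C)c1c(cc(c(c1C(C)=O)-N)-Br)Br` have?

6

Molecular formula from the SMILES: C10H9Br2NO.
DoU = (2C + 2 + N − H − X)/2 = (2·10 + 2 + 1 − 9 − 2)/2 = 12/2 = 6.
(Structurally: 1 ring(s) + 5 π bond(s) = 6.)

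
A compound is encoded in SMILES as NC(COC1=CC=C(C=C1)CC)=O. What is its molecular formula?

C10H13NO2

Heavy atoms from the SMILES: 10 C, 1 N, 2 O.
Implicit hydrogens by atom environment:
  4 × C (aromatic): 1 H each → 4
  2 × C: 2 H each → 4
  2 × C (aromatic): no H
  2 × O: no H
  1 × C: 3 H
  1 × C: no H
  1 × N: 2 H
  Total hydrogens = 13.
Molecular formula: C10H13NO2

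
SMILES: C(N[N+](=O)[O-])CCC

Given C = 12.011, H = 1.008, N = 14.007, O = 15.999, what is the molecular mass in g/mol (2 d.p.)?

Molecular formula: C4H10N2O2.
M = 4×12.011 + 10×1.008 + 2×14.007 + 2×15.999 = 118.14 g/mol.

118.14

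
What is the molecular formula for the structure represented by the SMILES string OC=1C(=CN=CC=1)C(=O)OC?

Heavy atoms from the SMILES: 7 C, 1 N, 3 O.
Implicit hydrogens by atom environment:
  3 × C (aromatic): 1 H each → 3
  2 × C (aromatic): no H
  2 × O: no H
  1 × C: 3 H
  1 × C: no H
  1 × N (aromatic): no H
  1 × O: 1 H
  Total hydrogens = 7.
Molecular formula: C7H7NO3

C7H7NO3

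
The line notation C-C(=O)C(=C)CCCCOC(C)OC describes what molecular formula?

C11H20O3

Heavy atoms from the SMILES: 11 C, 3 O.
Implicit hydrogens by atom environment:
  5 × C: 2 H each → 10
  3 × C: 3 H each → 9
  3 × O: no H
  2 × C: no H
  1 × C: 1 H
  Total hydrogens = 20.
Molecular formula: C11H20O3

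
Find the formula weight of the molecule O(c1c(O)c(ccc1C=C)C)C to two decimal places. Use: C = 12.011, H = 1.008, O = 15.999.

Molecular formula: C10H12O2.
M = 10×12.011 + 12×1.008 + 2×15.999 = 164.20 g/mol.

164.20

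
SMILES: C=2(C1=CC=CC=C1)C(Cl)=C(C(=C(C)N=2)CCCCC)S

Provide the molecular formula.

C17H20ClNS

Heavy atoms from the SMILES: 17 C, 1 Cl, 1 N, 1 S.
Implicit hydrogens by atom environment:
  6 × C (aromatic): no H
  5 × C (aromatic): 1 H each → 5
  4 × C: 2 H each → 8
  2 × C: 3 H each → 6
  1 × Cl: no H
  1 × N (aromatic): no H
  1 × S: 1 H
  Total hydrogens = 20.
Molecular formula: C17H20ClNS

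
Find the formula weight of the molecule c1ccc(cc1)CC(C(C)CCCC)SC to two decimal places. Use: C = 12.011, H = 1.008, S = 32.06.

236.42

Molecular formula: C15H24S.
M = 15×12.011 + 24×1.008 + 1×32.06 = 236.42 g/mol.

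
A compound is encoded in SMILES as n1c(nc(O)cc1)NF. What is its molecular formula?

Heavy atoms from the SMILES: 4 C, 1 F, 3 N, 1 O.
Implicit hydrogens by atom environment:
  2 × C (aromatic): 1 H each → 2
  2 × C (aromatic): no H
  2 × N (aromatic): no H
  1 × F: no H
  1 × N: 1 H
  1 × O: 1 H
  Total hydrogens = 4.
Molecular formula: C4H4FN3O

C4H4FN3O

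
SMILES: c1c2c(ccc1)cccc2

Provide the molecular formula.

Heavy atoms from the SMILES: 10 C.
Implicit hydrogens by atom environment:
  8 × C (aromatic): 1 H each → 8
  2 × C (aromatic): no H
  Total hydrogens = 8.
Molecular formula: C10H8

C10H8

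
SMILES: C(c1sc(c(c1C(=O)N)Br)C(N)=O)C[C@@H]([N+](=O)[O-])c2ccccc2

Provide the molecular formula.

Heavy atoms from the SMILES: 1 Br, 15 C, 3 N, 4 O, 1 S.
Implicit hydrogens by atom environment:
  5 × C (aromatic): 1 H each → 5
  5 × C (aromatic): no H
  3 × O: no H
  2 × C: 2 H each → 4
  2 × C: no H
  2 × N: 2 H each → 4
  1 × Br: no H
  1 × C: 1 H
  1 × N (charge +1): no H
  1 × O (charge -1): no H
  1 × S (aromatic): no H
  Total hydrogens = 14.
Molecular formula: C15H14BrN3O4S

C15H14BrN3O4S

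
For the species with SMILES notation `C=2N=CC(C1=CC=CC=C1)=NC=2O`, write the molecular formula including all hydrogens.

C10H8N2O

Heavy atoms from the SMILES: 10 C, 2 N, 1 O.
Implicit hydrogens by atom environment:
  7 × C (aromatic): 1 H each → 7
  3 × C (aromatic): no H
  2 × N (aromatic): no H
  1 × O: 1 H
  Total hydrogens = 8.
Molecular formula: C10H8N2O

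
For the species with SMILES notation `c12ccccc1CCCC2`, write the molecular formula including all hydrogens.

C10H12

Heavy atoms from the SMILES: 10 C.
Implicit hydrogens by atom environment:
  4 × C: 2 H each → 8
  4 × C (aromatic): 1 H each → 4
  2 × C (aromatic): no H
  Total hydrogens = 12.
Molecular formula: C10H12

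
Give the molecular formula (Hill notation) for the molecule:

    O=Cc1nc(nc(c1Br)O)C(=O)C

Heavy atoms from the SMILES: 1 Br, 7 C, 2 N, 3 O.
Implicit hydrogens by atom environment:
  4 × C (aromatic): no H
  2 × N (aromatic): no H
  2 × O: no H
  1 × Br: no H
  1 × C: 3 H
  1 × C: 1 H
  1 × C: no H
  1 × O: 1 H
  Total hydrogens = 5.
Molecular formula: C7H5BrN2O3

C7H5BrN2O3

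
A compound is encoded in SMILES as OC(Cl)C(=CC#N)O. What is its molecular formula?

C4H4ClNO2

Heavy atoms from the SMILES: 4 C, 1 Cl, 1 N, 2 O.
Implicit hydrogens by atom environment:
  2 × C: 1 H each → 2
  2 × C: no H
  2 × O: 1 H each → 2
  1 × Cl: no H
  1 × N: no H
  Total hydrogens = 4.
Molecular formula: C4H4ClNO2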